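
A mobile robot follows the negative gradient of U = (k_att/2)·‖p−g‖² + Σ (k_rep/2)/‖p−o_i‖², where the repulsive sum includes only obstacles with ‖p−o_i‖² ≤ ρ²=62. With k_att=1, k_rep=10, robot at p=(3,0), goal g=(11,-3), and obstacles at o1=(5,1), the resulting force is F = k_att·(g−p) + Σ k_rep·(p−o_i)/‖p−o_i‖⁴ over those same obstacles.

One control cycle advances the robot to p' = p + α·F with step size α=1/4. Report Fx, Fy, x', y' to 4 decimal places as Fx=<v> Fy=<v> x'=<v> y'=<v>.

F_att = 1·(g−p) = 1·(8,-3) = (8.0000,-3.0000)
o1: d²=5 ≤ ρ²=62; F_rep = 10·(-2,-1)/5² = (-0.8000,-0.4000)
F = F_att + ΣF_rep = (7.2000,-3.4000)
p' = p + 1/4·F = (4.8000,-0.8500)

Fx=7.2000 Fy=-3.4000 x'=4.8000 y'=-0.8500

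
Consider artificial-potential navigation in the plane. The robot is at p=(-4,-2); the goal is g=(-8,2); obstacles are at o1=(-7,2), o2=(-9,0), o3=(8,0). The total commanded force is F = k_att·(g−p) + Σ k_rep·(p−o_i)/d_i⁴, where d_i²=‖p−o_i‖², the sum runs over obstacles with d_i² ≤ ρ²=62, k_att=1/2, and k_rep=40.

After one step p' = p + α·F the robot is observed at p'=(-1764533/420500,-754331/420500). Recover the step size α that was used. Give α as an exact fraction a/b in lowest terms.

α = 1/8

F_att = 1/2·(g−p) = 1/2·(-4,4) = (-2.0000,2.0000)
o1: d²=25 ≤ ρ²=62; F_rep = 40·(3,-4)/25² = (0.1920,-0.2560)
o2: d²=29 ≤ ρ²=62; F_rep = 40·(5,-2)/29² = (0.2378,-0.0951)
o3: d²=148 > ρ²=62 → inactive
F = F_att + ΣF_rep = (-1.5702,1.6489)
Δp = p'−p = (-0.1963,0.2061); α = Δx/Fx = (-82533/420500) / (-165066/105125) = 1/8
check: Δy/Fy = (86669/420500) / (173338/105125) = 1/8 ✓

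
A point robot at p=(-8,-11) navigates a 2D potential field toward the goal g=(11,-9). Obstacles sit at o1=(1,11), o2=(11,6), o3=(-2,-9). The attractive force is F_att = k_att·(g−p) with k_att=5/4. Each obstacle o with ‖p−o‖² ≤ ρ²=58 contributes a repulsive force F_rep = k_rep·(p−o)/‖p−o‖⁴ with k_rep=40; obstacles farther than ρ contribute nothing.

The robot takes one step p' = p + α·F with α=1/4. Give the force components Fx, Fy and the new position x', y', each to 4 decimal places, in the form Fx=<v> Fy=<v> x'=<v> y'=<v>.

Fx=23.6000 Fy=2.4500 x'=-2.1000 y'=-10.3875

F_att = 5/4·(g−p) = 5/4·(19,2) = (23.7500,2.5000)
o1: d²=565 > ρ²=58 → inactive
o2: d²=650 > ρ²=58 → inactive
o3: d²=40 ≤ ρ²=58; F_rep = 40·(-6,-2)/40² = (-0.1500,-0.0500)
F = F_att + ΣF_rep = (23.6000,2.4500)
p' = p + 1/4·F = (-2.1000,-10.3875)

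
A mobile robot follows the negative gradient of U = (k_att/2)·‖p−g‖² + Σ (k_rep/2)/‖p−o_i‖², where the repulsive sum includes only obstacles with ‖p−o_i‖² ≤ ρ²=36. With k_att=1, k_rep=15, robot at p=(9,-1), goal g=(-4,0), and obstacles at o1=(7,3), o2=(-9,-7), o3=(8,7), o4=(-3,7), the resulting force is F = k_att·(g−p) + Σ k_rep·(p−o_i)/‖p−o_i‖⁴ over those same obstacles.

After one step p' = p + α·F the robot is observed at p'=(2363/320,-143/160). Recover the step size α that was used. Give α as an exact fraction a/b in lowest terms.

F_att = 1·(g−p) = 1·(-13,1) = (-13.0000,1.0000)
o1: d²=20 ≤ ρ²=36; F_rep = 15·(2,-4)/20² = (0.0750,-0.1500)
o2: d²=360 > ρ²=36 → inactive
o3: d²=65 > ρ²=36 → inactive
o4: d²=208 > ρ²=36 → inactive
F = F_att + ΣF_rep = (-12.9250,0.8500)
Δp = p'−p = (-1.6156,0.1062); α = Δx/Fx = (-517/320) / (-517/40) = 1/8
check: Δy/Fy = (17/160) / (17/20) = 1/8 ✓

α = 1/8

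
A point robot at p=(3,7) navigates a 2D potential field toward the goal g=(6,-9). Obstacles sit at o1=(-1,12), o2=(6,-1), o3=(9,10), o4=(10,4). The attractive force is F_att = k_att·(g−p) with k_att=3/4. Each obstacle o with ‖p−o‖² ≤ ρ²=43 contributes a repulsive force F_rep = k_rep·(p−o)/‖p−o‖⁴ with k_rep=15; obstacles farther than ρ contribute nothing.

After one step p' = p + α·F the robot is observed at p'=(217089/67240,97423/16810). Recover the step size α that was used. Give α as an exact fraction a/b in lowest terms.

α = 1/10

F_att = 3/4·(g−p) = 3/4·(3,-16) = (2.2500,-12.0000)
o1: d²=41 ≤ ρ²=43; F_rep = 15·(4,-5)/41² = (0.0357,-0.0446)
o2: d²=73 > ρ²=43 → inactive
o3: d²=45 > ρ²=43 → inactive
o4: d²=58 > ρ²=43 → inactive
F = F_att + ΣF_rep = (2.2857,-12.0446)
Δp = p'−p = (0.2286,-1.2045); α = Δx/Fx = (15369/67240) / (15369/6724) = 1/10
check: Δy/Fy = (-20247/16810) / (-20247/1681) = 1/10 ✓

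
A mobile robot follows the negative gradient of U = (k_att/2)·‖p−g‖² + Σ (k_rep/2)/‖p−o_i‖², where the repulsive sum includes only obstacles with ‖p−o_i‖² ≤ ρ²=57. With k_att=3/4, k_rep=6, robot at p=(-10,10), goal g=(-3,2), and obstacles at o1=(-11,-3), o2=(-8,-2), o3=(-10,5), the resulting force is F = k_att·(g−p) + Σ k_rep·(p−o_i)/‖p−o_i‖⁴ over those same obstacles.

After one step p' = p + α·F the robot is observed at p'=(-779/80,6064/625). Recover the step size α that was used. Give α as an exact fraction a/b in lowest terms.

F_att = 3/4·(g−p) = 3/4·(7,-8) = (5.2500,-6.0000)
o1: d²=170 > ρ²=57 → inactive
o2: d²=148 > ρ²=57 → inactive
o3: d²=25 ≤ ρ²=57; F_rep = 6·(0,5)/25² = (0.0000,0.0480)
F = F_att + ΣF_rep = (5.2500,-5.9520)
Δp = p'−p = (0.2625,-0.2976); α = Δx/Fx = (21/80) / (21/4) = 1/20
check: Δy/Fy = (-186/625) / (-744/125) = 1/20 ✓

α = 1/20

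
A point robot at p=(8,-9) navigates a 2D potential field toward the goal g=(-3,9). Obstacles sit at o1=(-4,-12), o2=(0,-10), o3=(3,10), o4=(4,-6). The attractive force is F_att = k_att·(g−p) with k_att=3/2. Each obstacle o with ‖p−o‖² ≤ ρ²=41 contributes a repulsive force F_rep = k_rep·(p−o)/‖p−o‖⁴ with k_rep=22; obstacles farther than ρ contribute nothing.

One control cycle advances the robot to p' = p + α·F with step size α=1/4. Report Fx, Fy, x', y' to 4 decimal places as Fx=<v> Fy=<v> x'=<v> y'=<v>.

F_att = 3/2·(g−p) = 3/2·(-11,18) = (-16.5000,27.0000)
o1: d²=153 > ρ²=41 → inactive
o2: d²=65 > ρ²=41 → inactive
o3: d²=386 > ρ²=41 → inactive
o4: d²=25 ≤ ρ²=41; F_rep = 22·(4,-3)/25² = (0.1408,-0.1056)
F = F_att + ΣF_rep = (-16.3592,26.8944)
p' = p + 1/4·F = (3.9102,-2.2764)

Fx=-16.3592 Fy=26.8944 x'=3.9102 y'=-2.2764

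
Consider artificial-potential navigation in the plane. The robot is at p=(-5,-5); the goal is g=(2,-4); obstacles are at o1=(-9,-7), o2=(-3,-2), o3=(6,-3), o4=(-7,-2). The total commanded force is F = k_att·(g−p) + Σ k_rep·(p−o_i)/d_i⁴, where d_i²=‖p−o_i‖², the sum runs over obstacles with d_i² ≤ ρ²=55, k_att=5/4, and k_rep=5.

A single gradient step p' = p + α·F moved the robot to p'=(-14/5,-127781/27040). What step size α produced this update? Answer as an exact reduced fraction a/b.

α = 1/4

F_att = 5/4·(g−p) = 5/4·(7,1) = (8.7500,1.2500)
o1: d²=20 ≤ ρ²=55; F_rep = 5·(4,2)/20² = (0.0500,0.0250)
o2: d²=13 ≤ ρ²=55; F_rep = 5·(-2,-3)/13² = (-0.0592,-0.0888)
o3: d²=125 > ρ²=55 → inactive
o4: d²=13 ≤ ρ²=55; F_rep = 5·(2,-3)/13² = (0.0592,-0.0888)
F = F_att + ΣF_rep = (8.8000,1.0975)
Δp = p'−p = (2.2000,0.2744); α = Δx/Fx = (11/5) / (44/5) = 1/4
check: Δy/Fy = (7419/27040) / (7419/6760) = 1/4 ✓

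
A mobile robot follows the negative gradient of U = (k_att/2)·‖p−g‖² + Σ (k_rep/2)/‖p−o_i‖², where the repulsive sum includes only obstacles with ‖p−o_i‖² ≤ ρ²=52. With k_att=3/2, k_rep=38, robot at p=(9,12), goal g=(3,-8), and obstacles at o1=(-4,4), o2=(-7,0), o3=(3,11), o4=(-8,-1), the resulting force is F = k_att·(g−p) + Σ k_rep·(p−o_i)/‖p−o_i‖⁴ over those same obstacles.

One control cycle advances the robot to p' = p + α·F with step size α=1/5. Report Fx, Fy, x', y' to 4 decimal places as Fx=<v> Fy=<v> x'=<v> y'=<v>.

Fx=-8.8335 Fy=-29.9722 x'=7.2333 y'=6.0056

F_att = 3/2·(g−p) = 3/2·(-6,-20) = (-9.0000,-30.0000)
o1: d²=233 > ρ²=52 → inactive
o2: d²=400 > ρ²=52 → inactive
o3: d²=37 ≤ ρ²=52; F_rep = 38·(6,1)/37² = (0.1665,0.0278)
o4: d²=458 > ρ²=52 → inactive
F = F_att + ΣF_rep = (-8.8335,-29.9722)
p' = p + 1/5·F = (7.2333,6.0056)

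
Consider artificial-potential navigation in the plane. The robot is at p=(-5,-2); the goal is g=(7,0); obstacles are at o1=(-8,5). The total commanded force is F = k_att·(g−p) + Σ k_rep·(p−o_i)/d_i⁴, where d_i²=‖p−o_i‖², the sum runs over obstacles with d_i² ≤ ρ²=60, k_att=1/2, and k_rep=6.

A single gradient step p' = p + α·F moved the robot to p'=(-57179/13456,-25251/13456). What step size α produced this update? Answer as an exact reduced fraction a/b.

α = 1/8

F_att = 1/2·(g−p) = 1/2·(12,2) = (6.0000,1.0000)
o1: d²=58 ≤ ρ²=60; F_rep = 6·(3,-7)/58² = (0.0054,-0.0125)
F = F_att + ΣF_rep = (6.0054,0.9875)
Δp = p'−p = (0.7507,0.1234); α = Δx/Fx = (10101/13456) / (10101/1682) = 1/8
check: Δy/Fy = (1661/13456) / (1661/1682) = 1/8 ✓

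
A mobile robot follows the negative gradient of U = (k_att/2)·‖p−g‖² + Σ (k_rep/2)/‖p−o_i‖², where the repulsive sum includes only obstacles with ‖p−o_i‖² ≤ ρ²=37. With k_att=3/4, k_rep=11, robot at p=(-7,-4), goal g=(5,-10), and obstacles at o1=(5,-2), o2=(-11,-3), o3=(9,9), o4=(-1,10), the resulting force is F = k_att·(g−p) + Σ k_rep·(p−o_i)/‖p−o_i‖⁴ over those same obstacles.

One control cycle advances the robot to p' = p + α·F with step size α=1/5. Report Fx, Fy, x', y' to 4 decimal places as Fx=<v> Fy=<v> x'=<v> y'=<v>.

F_att = 3/4·(g−p) = 3/4·(12,-6) = (9.0000,-4.5000)
o1: d²=148 > ρ²=37 → inactive
o2: d²=17 ≤ ρ²=37; F_rep = 11·(4,-1)/17² = (0.1522,-0.0381)
o3: d²=425 > ρ²=37 → inactive
o4: d²=232 > ρ²=37 → inactive
F = F_att + ΣF_rep = (9.1522,-4.5381)
p' = p + 1/5·F = (-5.1696,-4.9076)

Fx=9.1522 Fy=-4.5381 x'=-5.1696 y'=-4.9076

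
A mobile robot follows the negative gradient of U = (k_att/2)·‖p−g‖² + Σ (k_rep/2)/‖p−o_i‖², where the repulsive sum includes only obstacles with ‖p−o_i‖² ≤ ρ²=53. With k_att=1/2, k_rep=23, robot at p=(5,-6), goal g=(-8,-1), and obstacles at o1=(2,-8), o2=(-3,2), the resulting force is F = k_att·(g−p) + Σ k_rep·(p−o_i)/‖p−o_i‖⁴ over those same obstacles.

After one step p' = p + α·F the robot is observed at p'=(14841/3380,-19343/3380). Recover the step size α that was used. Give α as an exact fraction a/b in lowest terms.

α = 1/10

F_att = 1/2·(g−p) = 1/2·(-13,5) = (-6.5000,2.5000)
o1: d²=13 ≤ ρ²=53; F_rep = 23·(3,2)/13² = (0.4083,0.2722)
o2: d²=128 > ρ²=53 → inactive
F = F_att + ΣF_rep = (-6.0917,2.7722)
Δp = p'−p = (-0.6092,0.2772); α = Δx/Fx = (-2059/3380) / (-2059/338) = 1/10
check: Δy/Fy = (937/3380) / (937/338) = 1/10 ✓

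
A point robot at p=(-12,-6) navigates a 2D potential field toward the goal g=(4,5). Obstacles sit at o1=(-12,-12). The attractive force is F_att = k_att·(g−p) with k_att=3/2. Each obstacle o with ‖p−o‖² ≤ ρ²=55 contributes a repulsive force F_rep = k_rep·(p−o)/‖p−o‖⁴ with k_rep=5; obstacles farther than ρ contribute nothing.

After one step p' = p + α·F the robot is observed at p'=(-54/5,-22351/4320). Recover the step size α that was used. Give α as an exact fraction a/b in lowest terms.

α = 1/20

F_att = 3/2·(g−p) = 3/2·(16,11) = (24.0000,16.5000)
o1: d²=36 ≤ ρ²=55; F_rep = 5·(0,6)/36² = (0.0000,0.0231)
F = F_att + ΣF_rep = (24.0000,16.5231)
Δp = p'−p = (1.2000,0.8262); α = Δx/Fx = (6/5) / (24) = 1/20
check: Δy/Fy = (3569/4320) / (3569/216) = 1/20 ✓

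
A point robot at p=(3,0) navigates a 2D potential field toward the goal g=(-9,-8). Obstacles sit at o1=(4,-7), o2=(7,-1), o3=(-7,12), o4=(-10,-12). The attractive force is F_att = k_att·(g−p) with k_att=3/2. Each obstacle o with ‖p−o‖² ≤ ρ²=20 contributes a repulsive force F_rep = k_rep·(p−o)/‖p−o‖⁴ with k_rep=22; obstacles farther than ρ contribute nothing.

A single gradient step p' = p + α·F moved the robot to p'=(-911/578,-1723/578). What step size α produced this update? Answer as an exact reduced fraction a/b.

α = 1/4

F_att = 3/2·(g−p) = 3/2·(-12,-8) = (-18.0000,-12.0000)
o1: d²=50 > ρ²=20 → inactive
o2: d²=17 ≤ ρ²=20; F_rep = 22·(-4,1)/17² = (-0.3045,0.0761)
o3: d²=244 > ρ²=20 → inactive
o4: d²=313 > ρ²=20 → inactive
F = F_att + ΣF_rep = (-18.3045,-11.9239)
Δp = p'−p = (-4.5761,-2.9810); α = Δx/Fx = (-2645/578) / (-5290/289) = 1/4
check: Δy/Fy = (-1723/578) / (-3446/289) = 1/4 ✓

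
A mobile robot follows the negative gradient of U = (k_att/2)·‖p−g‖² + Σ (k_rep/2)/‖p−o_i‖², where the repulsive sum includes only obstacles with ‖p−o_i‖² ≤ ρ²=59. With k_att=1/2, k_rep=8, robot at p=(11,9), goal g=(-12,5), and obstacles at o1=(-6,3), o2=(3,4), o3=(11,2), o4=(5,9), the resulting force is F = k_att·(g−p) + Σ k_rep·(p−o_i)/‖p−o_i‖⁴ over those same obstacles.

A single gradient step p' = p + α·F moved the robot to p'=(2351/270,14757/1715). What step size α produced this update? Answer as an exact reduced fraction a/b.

F_att = 1/2·(g−p) = 1/2·(-23,-4) = (-11.5000,-2.0000)
o1: d²=325 > ρ²=59 → inactive
o2: d²=89 > ρ²=59 → inactive
o3: d²=49 ≤ ρ²=59; F_rep = 8·(0,7)/49² = (0.0000,0.0233)
o4: d²=36 ≤ ρ²=59; F_rep = 8·(6,0)/36² = (0.0370,0.0000)
F = F_att + ΣF_rep = (-11.4630,-1.9767)
Δp = p'−p = (-2.2926,-0.3953); α = Δx/Fx = (-619/270) / (-619/54) = 1/5
check: Δy/Fy = (-678/1715) / (-678/343) = 1/5 ✓

α = 1/5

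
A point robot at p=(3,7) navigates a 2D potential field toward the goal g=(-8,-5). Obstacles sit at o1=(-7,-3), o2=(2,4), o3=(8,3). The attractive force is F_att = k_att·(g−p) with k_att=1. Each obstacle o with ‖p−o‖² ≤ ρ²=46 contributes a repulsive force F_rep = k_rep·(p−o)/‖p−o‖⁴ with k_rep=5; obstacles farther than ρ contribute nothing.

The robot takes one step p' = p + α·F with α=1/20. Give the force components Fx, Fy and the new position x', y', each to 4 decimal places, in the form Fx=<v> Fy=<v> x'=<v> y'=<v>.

F_att = 1·(g−p) = 1·(-11,-12) = (-11.0000,-12.0000)
o1: d²=200 > ρ²=46 → inactive
o2: d²=10 ≤ ρ²=46; F_rep = 5·(1,3)/10² = (0.0500,0.1500)
o3: d²=41 ≤ ρ²=46; F_rep = 5·(-5,4)/41² = (-0.0149,0.0119)
F = F_att + ΣF_rep = (-10.9649,-11.8381)
p' = p + 1/20·F = (2.4518,6.4081)

Fx=-10.9649 Fy=-11.8381 x'=2.4518 y'=6.4081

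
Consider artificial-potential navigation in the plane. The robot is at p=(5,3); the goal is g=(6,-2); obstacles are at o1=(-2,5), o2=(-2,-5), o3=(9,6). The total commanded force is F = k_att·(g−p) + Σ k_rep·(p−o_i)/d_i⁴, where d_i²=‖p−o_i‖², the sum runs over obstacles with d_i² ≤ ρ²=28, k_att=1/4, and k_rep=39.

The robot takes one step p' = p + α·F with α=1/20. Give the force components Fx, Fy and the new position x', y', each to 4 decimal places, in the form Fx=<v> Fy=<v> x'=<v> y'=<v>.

Fx=0.0004 Fy=-1.4372 x'=5.0000 y'=2.9281

F_att = 1/4·(g−p) = 1/4·(1,-5) = (0.2500,-1.2500)
o1: d²=53 > ρ²=28 → inactive
o2: d²=113 > ρ²=28 → inactive
o3: d²=25 ≤ ρ²=28; F_rep = 39·(-4,-3)/25² = (-0.2496,-0.1872)
F = F_att + ΣF_rep = (0.0004,-1.4372)
p' = p + 1/20·F = (5.0000,2.9281)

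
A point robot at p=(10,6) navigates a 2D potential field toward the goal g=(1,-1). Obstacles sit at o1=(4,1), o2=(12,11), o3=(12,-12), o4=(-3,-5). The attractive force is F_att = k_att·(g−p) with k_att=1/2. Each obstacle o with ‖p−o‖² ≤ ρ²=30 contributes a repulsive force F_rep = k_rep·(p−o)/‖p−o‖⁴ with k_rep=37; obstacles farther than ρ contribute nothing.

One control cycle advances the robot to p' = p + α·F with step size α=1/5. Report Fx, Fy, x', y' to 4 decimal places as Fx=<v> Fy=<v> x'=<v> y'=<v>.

Fx=-4.5880 Fy=-3.7200 x'=9.0824 y'=5.2560

F_att = 1/2·(g−p) = 1/2·(-9,-7) = (-4.5000,-3.5000)
o1: d²=61 > ρ²=30 → inactive
o2: d²=29 ≤ ρ²=30; F_rep = 37·(-2,-5)/29² = (-0.0880,-0.2200)
o3: d²=328 > ρ²=30 → inactive
o4: d²=290 > ρ²=30 → inactive
F = F_att + ΣF_rep = (-4.5880,-3.7200)
p' = p + 1/5·F = (9.0824,5.2560)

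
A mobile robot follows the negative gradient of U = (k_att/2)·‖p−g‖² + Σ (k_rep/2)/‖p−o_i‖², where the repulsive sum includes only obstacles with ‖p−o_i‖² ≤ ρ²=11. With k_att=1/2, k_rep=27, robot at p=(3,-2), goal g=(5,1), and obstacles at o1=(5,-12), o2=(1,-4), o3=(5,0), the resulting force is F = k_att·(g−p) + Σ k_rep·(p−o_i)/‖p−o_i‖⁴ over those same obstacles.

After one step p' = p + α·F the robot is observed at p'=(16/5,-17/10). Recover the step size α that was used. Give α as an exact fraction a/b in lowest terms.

F_att = 1/2·(g−p) = 1/2·(2,3) = (1.0000,1.5000)
o1: d²=104 > ρ²=11 → inactive
o2: d²=8 ≤ ρ²=11; F_rep = 27·(2,2)/8² = (0.8438,0.8438)
o3: d²=8 ≤ ρ²=11; F_rep = 27·(-2,-2)/8² = (-0.8438,-0.8438)
F = F_att + ΣF_rep = (1.0000,1.5000)
Δp = p'−p = (0.2000,0.3000); α = Δx/Fx = (1/5) / (1) = 1/5
check: Δy/Fy = (3/10) / (3/2) = 1/5 ✓

α = 1/5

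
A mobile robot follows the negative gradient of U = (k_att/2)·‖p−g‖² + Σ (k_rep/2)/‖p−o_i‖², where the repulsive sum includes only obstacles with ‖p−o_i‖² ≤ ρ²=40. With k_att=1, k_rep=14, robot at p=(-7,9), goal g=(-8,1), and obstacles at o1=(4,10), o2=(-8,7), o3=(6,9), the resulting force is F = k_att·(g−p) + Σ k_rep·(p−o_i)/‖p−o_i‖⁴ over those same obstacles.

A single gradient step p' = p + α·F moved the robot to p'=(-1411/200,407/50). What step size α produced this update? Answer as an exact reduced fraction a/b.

F_att = 1·(g−p) = 1·(-1,-8) = (-1.0000,-8.0000)
o1: d²=122 > ρ²=40 → inactive
o2: d²=5 ≤ ρ²=40; F_rep = 14·(1,2)/5² = (0.5600,1.1200)
o3: d²=169 > ρ²=40 → inactive
F = F_att + ΣF_rep = (-0.4400,-6.8800)
Δp = p'−p = (-0.0550,-0.8600); α = Δx/Fx = (-11/200) / (-11/25) = 1/8
check: Δy/Fy = (-43/50) / (-172/25) = 1/8 ✓

α = 1/8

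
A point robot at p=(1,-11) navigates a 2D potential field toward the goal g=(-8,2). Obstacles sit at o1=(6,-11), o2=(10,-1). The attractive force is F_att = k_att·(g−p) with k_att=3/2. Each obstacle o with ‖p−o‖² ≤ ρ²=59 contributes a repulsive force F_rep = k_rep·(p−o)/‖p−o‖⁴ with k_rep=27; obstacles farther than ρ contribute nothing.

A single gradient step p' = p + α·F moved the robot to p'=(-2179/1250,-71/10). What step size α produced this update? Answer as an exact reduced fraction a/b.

F_att = 3/2·(g−p) = 3/2·(-9,13) = (-13.5000,19.5000)
o1: d²=25 ≤ ρ²=59; F_rep = 27·(-5,0)/25² = (-0.2160,0.0000)
o2: d²=181 > ρ²=59 → inactive
F = F_att + ΣF_rep = (-13.7160,19.5000)
Δp = p'−p = (-2.7432,3.9000); α = Δx/Fx = (-3429/1250) / (-3429/250) = 1/5
check: Δy/Fy = (39/10) / (39/2) = 1/5 ✓

α = 1/5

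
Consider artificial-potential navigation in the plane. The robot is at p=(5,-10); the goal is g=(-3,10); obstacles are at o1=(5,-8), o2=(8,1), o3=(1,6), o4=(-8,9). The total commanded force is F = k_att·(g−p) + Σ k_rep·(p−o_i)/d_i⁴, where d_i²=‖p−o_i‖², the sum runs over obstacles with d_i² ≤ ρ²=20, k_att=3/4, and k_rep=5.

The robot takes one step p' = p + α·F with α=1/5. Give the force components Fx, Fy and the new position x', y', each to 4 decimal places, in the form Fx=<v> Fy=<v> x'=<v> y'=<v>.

F_att = 3/4·(g−p) = 3/4·(-8,20) = (-6.0000,15.0000)
o1: d²=4 ≤ ρ²=20; F_rep = 5·(0,-2)/4² = (0.0000,-0.6250)
o2: d²=130 > ρ²=20 → inactive
o3: d²=272 > ρ²=20 → inactive
o4: d²=530 > ρ²=20 → inactive
F = F_att + ΣF_rep = (-6.0000,14.3750)
p' = p + 1/5·F = (3.8000,-7.1250)

Fx=-6.0000 Fy=14.3750 x'=3.8000 y'=-7.1250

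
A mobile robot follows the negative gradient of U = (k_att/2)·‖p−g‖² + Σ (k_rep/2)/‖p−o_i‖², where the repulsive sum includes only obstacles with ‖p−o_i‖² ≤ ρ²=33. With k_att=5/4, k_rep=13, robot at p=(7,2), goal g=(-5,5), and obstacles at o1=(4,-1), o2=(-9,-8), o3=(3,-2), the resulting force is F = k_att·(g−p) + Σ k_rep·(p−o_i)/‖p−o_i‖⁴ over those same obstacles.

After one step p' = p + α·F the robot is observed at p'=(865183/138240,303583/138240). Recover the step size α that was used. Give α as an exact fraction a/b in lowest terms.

F_att = 5/4·(g−p) = 5/4·(-12,3) = (-15.0000,3.7500)
o1: d²=18 ≤ ρ²=33; F_rep = 13·(3,3)/18² = (0.1204,0.1204)
o2: d²=356 > ρ²=33 → inactive
o3: d²=32 ≤ ρ²=33; F_rep = 13·(4,4)/32² = (0.0508,0.0508)
F = F_att + ΣF_rep = (-14.8288,3.9212)
Δp = p'−p = (-0.7414,0.1961); α = Δx/Fx = (-102497/138240) / (-102497/6912) = 1/20
check: Δy/Fy = (27103/138240) / (27103/6912) = 1/20 ✓

α = 1/20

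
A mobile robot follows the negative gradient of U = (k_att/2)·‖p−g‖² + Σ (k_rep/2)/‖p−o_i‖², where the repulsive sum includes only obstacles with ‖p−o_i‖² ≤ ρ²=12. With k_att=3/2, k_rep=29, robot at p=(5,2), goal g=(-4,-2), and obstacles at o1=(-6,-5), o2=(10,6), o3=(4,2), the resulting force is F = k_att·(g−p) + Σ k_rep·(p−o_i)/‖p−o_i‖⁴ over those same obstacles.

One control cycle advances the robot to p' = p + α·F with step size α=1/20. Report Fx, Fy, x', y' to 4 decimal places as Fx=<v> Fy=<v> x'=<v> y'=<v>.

Fx=15.5000 Fy=-6.0000 x'=5.7750 y'=1.7000

F_att = 3/2·(g−p) = 3/2·(-9,-4) = (-13.5000,-6.0000)
o1: d²=170 > ρ²=12 → inactive
o2: d²=41 > ρ²=12 → inactive
o3: d²=1 ≤ ρ²=12; F_rep = 29·(1,0)/1² = (29.0000,0.0000)
F = F_att + ΣF_rep = (15.5000,-6.0000)
p' = p + 1/20·F = (5.7750,1.7000)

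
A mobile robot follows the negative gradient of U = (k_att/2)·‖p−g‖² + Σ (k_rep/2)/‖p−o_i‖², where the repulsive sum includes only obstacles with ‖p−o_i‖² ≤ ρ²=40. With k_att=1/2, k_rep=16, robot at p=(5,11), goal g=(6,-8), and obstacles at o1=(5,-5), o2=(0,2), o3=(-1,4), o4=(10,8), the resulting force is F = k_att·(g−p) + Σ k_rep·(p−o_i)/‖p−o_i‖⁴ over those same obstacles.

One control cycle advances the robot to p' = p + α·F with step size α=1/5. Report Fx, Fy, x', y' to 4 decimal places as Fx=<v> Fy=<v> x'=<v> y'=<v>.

Fx=0.4308 Fy=-9.4585 x'=5.0862 y'=9.1083

F_att = 1/2·(g−p) = 1/2·(1,-19) = (0.5000,-9.5000)
o1: d²=256 > ρ²=40 → inactive
o2: d²=106 > ρ²=40 → inactive
o3: d²=85 > ρ²=40 → inactive
o4: d²=34 ≤ ρ²=40; F_rep = 16·(-5,3)/34² = (-0.0692,0.0415)
F = F_att + ΣF_rep = (0.4308,-9.4585)
p' = p + 1/5·F = (5.0862,9.1083)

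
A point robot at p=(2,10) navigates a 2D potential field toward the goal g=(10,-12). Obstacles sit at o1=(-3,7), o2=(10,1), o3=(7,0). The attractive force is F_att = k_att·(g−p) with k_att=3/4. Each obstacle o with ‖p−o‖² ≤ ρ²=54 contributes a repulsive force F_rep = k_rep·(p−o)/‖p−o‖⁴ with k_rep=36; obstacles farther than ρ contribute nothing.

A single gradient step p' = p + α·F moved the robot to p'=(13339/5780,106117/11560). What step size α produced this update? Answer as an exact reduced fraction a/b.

F_att = 3/4·(g−p) = 3/4·(8,-22) = (6.0000,-16.5000)
o1: d²=34 ≤ ρ²=54; F_rep = 36·(5,3)/34² = (0.1557,0.0934)
o2: d²=145 > ρ²=54 → inactive
o3: d²=125 > ρ²=54 → inactive
F = F_att + ΣF_rep = (6.1557,-16.4066)
Δp = p'−p = (0.3078,-0.8203); α = Δx/Fx = (1779/5780) / (1779/289) = 1/20
check: Δy/Fy = (-9483/11560) / (-9483/578) = 1/20 ✓

α = 1/20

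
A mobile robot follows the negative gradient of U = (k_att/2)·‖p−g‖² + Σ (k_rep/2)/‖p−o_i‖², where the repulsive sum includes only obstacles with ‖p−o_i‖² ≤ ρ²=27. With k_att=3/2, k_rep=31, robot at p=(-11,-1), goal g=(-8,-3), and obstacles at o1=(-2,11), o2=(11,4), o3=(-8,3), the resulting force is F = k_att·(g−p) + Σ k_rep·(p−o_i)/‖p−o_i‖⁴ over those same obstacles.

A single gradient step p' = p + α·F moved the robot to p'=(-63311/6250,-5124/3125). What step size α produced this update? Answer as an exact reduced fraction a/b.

α = 1/5

F_att = 3/2·(g−p) = 3/2·(3,-2) = (4.5000,-3.0000)
o1: d²=225 > ρ²=27 → inactive
o2: d²=509 > ρ²=27 → inactive
o3: d²=25 ≤ ρ²=27; F_rep = 31·(-3,-4)/25² = (-0.1488,-0.1984)
F = F_att + ΣF_rep = (4.3512,-3.1984)
Δp = p'−p = (0.8702,-0.6397); α = Δx/Fx = (5439/6250) / (5439/1250) = 1/5
check: Δy/Fy = (-1999/3125) / (-1999/625) = 1/5 ✓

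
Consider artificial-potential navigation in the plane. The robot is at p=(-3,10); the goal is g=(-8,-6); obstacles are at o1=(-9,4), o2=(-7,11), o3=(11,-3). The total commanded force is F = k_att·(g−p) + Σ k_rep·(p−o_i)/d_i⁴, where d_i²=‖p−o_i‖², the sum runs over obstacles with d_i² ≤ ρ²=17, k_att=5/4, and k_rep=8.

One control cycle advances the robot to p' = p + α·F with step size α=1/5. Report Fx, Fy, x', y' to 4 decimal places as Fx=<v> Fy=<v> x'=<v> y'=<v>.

F_att = 5/4·(g−p) = 5/4·(-5,-16) = (-6.2500,-20.0000)
o1: d²=72 > ρ²=17 → inactive
o2: d²=17 ≤ ρ²=17; F_rep = 8·(4,-1)/17² = (0.1107,-0.0277)
o3: d²=365 > ρ²=17 → inactive
F = F_att + ΣF_rep = (-6.1393,-20.0277)
p' = p + 1/5·F = (-4.2279,5.9945)

Fx=-6.1393 Fy=-20.0277 x'=-4.2279 y'=5.9945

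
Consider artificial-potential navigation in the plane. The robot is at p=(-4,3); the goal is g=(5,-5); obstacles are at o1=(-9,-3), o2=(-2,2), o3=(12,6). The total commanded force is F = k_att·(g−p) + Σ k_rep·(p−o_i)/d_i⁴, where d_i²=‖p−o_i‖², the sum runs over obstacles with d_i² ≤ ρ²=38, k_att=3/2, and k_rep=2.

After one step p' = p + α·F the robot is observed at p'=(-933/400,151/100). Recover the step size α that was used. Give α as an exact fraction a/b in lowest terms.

α = 1/8

F_att = 3/2·(g−p) = 3/2·(9,-8) = (13.5000,-12.0000)
o1: d²=61 > ρ²=38 → inactive
o2: d²=5 ≤ ρ²=38; F_rep = 2·(-2,1)/5² = (-0.1600,0.0800)
o3: d²=265 > ρ²=38 → inactive
F = F_att + ΣF_rep = (13.3400,-11.9200)
Δp = p'−p = (1.6675,-1.4900); α = Δx/Fx = (667/400) / (667/50) = 1/8
check: Δy/Fy = (-149/100) / (-298/25) = 1/8 ✓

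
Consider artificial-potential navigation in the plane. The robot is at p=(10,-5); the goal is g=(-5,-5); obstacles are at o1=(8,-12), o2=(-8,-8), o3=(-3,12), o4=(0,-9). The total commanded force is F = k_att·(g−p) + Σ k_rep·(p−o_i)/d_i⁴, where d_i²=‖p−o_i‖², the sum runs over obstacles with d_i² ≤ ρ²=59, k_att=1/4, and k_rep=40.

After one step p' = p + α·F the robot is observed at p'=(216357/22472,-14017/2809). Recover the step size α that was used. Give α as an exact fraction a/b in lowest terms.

α = 1/10

F_att = 1/4·(g−p) = 1/4·(-15,0) = (-3.7500,0.0000)
o1: d²=53 ≤ ρ²=59; F_rep = 40·(2,7)/53² = (0.0285,0.0997)
o2: d²=333 > ρ²=59 → inactive
o3: d²=458 > ρ²=59 → inactive
o4: d²=116 > ρ²=59 → inactive
F = F_att + ΣF_rep = (-3.7215,0.0997)
Δp = p'−p = (-0.3722,0.0100); α = Δx/Fx = (-8363/22472) / (-41815/11236) = 1/10
check: Δy/Fy = (28/2809) / (280/2809) = 1/10 ✓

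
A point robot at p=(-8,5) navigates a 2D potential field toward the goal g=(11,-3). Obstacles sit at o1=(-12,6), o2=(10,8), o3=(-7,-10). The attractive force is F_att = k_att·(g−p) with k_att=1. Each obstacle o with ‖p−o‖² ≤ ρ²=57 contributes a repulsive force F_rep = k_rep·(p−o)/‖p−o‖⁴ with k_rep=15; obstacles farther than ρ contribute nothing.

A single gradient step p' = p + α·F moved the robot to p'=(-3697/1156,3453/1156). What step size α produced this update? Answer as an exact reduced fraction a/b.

F_att = 1·(g−p) = 1·(19,-8) = (19.0000,-8.0000)
o1: d²=17 ≤ ρ²=57; F_rep = 15·(4,-1)/17² = (0.2076,-0.0519)
o2: d²=333 > ρ²=57 → inactive
o3: d²=226 > ρ²=57 → inactive
F = F_att + ΣF_rep = (19.2076,-8.0519)
Δp = p'−p = (4.8019,-2.0130); α = Δx/Fx = (5551/1156) / (5551/289) = 1/4
check: Δy/Fy = (-2327/1156) / (-2327/289) = 1/4 ✓

α = 1/4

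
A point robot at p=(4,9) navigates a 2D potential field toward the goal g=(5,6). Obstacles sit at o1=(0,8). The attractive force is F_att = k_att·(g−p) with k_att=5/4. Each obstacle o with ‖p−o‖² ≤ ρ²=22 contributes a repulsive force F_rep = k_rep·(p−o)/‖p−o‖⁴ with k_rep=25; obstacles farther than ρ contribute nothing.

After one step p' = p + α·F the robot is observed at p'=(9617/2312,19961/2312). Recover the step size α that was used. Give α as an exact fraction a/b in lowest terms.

α = 1/10

F_att = 5/4·(g−p) = 5/4·(1,-3) = (1.2500,-3.7500)
o1: d²=17 ≤ ρ²=22; F_rep = 25·(4,1)/17² = (0.3460,0.0865)
F = F_att + ΣF_rep = (1.5960,-3.6635)
Δp = p'−p = (0.1596,-0.3663); α = Δx/Fx = (369/2312) / (1845/1156) = 1/10
check: Δy/Fy = (-847/2312) / (-4235/1156) = 1/10 ✓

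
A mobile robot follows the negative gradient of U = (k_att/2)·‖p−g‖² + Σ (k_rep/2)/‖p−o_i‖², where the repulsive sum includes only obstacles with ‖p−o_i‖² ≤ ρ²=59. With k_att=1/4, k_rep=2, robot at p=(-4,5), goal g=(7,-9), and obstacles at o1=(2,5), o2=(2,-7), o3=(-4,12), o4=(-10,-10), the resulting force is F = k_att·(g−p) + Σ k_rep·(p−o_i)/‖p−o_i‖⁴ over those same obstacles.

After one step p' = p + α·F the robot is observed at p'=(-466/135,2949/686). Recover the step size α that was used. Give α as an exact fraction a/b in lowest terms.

α = 1/5

F_att = 1/4·(g−p) = 1/4·(11,-14) = (2.7500,-3.5000)
o1: d²=36 ≤ ρ²=59; F_rep = 2·(-6,0)/36² = (-0.0093,0.0000)
o2: d²=180 > ρ²=59 → inactive
o3: d²=49 ≤ ρ²=59; F_rep = 2·(0,-7)/49² = (0.0000,-0.0058)
o4: d²=261 > ρ²=59 → inactive
F = F_att + ΣF_rep = (2.7407,-3.5058)
Δp = p'−p = (0.5481,-0.7012); α = Δx/Fx = (74/135) / (74/27) = 1/5
check: Δy/Fy = (-481/686) / (-2405/686) = 1/5 ✓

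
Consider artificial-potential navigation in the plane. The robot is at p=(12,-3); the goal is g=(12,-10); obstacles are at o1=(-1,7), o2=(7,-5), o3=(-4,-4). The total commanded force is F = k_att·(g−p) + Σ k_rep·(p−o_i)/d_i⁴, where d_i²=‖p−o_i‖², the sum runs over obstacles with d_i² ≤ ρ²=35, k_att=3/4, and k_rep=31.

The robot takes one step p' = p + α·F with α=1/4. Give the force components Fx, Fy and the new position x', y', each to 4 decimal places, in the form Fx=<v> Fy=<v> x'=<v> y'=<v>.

F_att = 3/4·(g−p) = 3/4·(0,-7) = (0.0000,-5.2500)
o1: d²=269 > ρ²=35 → inactive
o2: d²=29 ≤ ρ²=35; F_rep = 31·(5,2)/29² = (0.1843,0.0737)
o3: d²=257 > ρ²=35 → inactive
F = F_att + ΣF_rep = (0.1843,-5.1763)
p' = p + 1/4·F = (12.0461,-4.2941)

Fx=0.1843 Fy=-5.1763 x'=12.0461 y'=-4.2941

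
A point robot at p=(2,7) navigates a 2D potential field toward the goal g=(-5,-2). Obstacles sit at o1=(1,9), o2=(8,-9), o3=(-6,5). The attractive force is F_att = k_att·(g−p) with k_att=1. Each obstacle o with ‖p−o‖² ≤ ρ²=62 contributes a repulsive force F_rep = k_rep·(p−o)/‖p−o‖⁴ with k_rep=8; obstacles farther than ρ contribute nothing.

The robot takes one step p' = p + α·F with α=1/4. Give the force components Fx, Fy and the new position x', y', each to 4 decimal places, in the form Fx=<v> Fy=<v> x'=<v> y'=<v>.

F_att = 1·(g−p) = 1·(-7,-9) = (-7.0000,-9.0000)
o1: d²=5 ≤ ρ²=62; F_rep = 8·(1,-2)/5² = (0.3200,-0.6400)
o2: d²=292 > ρ²=62 → inactive
o3: d²=68 > ρ²=62 → inactive
F = F_att + ΣF_rep = (-6.6800,-9.6400)
p' = p + 1/4·F = (0.3300,4.5900)

Fx=-6.6800 Fy=-9.6400 x'=0.3300 y'=4.5900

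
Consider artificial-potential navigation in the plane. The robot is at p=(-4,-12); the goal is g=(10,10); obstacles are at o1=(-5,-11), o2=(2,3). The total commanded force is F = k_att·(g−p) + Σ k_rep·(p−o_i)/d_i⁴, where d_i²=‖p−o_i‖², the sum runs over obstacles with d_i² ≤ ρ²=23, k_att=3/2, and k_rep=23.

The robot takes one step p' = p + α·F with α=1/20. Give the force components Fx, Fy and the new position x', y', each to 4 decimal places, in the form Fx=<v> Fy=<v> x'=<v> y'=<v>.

F_att = 3/2·(g−p) = 3/2·(14,22) = (21.0000,33.0000)
o1: d²=2 ≤ ρ²=23; F_rep = 23·(1,-1)/2² = (5.7500,-5.7500)
o2: d²=261 > ρ²=23 → inactive
F = F_att + ΣF_rep = (26.7500,27.2500)
p' = p + 1/20·F = (-2.6625,-10.6375)

Fx=26.7500 Fy=27.2500 x'=-2.6625 y'=-10.6375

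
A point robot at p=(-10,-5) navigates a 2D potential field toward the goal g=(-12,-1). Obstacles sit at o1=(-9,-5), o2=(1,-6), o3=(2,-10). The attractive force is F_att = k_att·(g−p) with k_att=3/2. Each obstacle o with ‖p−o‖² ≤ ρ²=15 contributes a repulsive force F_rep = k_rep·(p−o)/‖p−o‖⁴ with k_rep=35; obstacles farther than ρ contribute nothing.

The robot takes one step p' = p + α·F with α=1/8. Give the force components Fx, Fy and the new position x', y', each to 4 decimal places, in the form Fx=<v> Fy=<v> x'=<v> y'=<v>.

F_att = 3/2·(g−p) = 3/2·(-2,4) = (-3.0000,6.0000)
o1: d²=1 ≤ ρ²=15; F_rep = 35·(-1,0)/1² = (-35.0000,0.0000)
o2: d²=122 > ρ²=15 → inactive
o3: d²=169 > ρ²=15 → inactive
F = F_att + ΣF_rep = (-38.0000,6.0000)
p' = p + 1/8·F = (-14.7500,-4.2500)

Fx=-38.0000 Fy=6.0000 x'=-14.7500 y'=-4.2500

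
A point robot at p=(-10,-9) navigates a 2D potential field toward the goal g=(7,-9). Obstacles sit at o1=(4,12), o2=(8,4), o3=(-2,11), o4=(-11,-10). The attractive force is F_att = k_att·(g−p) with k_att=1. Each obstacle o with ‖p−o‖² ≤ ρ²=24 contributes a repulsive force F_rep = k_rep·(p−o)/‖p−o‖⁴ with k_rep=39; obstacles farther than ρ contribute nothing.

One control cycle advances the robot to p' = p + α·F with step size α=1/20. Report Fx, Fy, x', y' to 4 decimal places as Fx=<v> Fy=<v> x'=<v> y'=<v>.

Fx=26.7500 Fy=9.7500 x'=-8.6625 y'=-8.5125

F_att = 1·(g−p) = 1·(17,0) = (17.0000,0.0000)
o1: d²=637 > ρ²=24 → inactive
o2: d²=493 > ρ²=24 → inactive
o3: d²=464 > ρ²=24 → inactive
o4: d²=2 ≤ ρ²=24; F_rep = 39·(1,1)/2² = (9.7500,9.7500)
F = F_att + ΣF_rep = (26.7500,9.7500)
p' = p + 1/20·F = (-8.6625,-8.5125)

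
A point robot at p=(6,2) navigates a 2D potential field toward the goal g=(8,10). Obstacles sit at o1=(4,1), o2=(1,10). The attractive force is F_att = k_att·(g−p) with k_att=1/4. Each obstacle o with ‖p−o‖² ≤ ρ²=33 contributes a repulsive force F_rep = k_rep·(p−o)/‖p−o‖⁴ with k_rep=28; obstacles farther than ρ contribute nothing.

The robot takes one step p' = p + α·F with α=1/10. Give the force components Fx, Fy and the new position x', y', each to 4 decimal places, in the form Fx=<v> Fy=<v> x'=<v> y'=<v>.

F_att = 1/4·(g−p) = 1/4·(2,8) = (0.5000,2.0000)
o1: d²=5 ≤ ρ²=33; F_rep = 28·(2,1)/5² = (2.2400,1.1200)
o2: d²=89 > ρ²=33 → inactive
F = F_att + ΣF_rep = (2.7400,3.1200)
p' = p + 1/10·F = (6.2740,2.3120)

Fx=2.7400 Fy=3.1200 x'=6.2740 y'=2.3120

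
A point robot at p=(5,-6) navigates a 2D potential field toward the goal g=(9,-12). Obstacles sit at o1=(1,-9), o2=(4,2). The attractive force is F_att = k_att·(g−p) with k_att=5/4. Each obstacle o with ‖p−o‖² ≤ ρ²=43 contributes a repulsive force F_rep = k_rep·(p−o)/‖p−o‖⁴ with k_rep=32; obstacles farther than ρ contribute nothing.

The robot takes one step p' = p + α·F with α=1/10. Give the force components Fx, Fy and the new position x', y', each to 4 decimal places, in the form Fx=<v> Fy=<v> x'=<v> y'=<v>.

Fx=5.2048 Fy=-7.3464 x'=5.5205 y'=-6.7346

F_att = 5/4·(g−p) = 5/4·(4,-6) = (5.0000,-7.5000)
o1: d²=25 ≤ ρ²=43; F_rep = 32·(4,3)/25² = (0.2048,0.1536)
o2: d²=65 > ρ²=43 → inactive
F = F_att + ΣF_rep = (5.2048,-7.3464)
p' = p + 1/10·F = (5.5205,-6.7346)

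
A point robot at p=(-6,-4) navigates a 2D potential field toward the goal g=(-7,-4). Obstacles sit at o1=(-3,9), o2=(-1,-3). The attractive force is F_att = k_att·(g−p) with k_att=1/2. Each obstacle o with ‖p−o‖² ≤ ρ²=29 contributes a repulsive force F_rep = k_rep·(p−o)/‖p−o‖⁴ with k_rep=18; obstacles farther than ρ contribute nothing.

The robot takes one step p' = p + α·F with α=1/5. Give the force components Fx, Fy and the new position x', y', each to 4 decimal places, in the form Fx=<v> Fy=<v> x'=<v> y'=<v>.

F_att = 1/2·(g−p) = 1/2·(-1,0) = (-0.5000,0.0000)
o1: d²=178 > ρ²=29 → inactive
o2: d²=26 ≤ ρ²=29; F_rep = 18·(-5,-1)/26² = (-0.1331,-0.0266)
F = F_att + ΣF_rep = (-0.6331,-0.0266)
p' = p + 1/5·F = (-6.1266,-4.0053)

Fx=-0.6331 Fy=-0.0266 x'=-6.1266 y'=-4.0053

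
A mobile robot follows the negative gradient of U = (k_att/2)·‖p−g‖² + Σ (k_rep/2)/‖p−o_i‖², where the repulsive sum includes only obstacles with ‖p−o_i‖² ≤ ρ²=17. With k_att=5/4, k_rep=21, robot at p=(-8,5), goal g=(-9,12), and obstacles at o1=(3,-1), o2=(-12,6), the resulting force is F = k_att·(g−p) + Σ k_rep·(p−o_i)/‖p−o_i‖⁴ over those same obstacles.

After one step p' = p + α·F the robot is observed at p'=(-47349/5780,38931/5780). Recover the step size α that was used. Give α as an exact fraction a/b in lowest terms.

F_att = 5/4·(g−p) = 5/4·(-1,7) = (-1.2500,8.7500)
o1: d²=157 > ρ²=17 → inactive
o2: d²=17 ≤ ρ²=17; F_rep = 21·(4,-1)/17² = (0.2907,-0.0727)
F = F_att + ΣF_rep = (-0.9593,8.6773)
Δp = p'−p = (-0.1919,1.7355); α = Δx/Fx = (-1109/5780) / (-1109/1156) = 1/5
check: Δy/Fy = (10031/5780) / (10031/1156) = 1/5 ✓

α = 1/5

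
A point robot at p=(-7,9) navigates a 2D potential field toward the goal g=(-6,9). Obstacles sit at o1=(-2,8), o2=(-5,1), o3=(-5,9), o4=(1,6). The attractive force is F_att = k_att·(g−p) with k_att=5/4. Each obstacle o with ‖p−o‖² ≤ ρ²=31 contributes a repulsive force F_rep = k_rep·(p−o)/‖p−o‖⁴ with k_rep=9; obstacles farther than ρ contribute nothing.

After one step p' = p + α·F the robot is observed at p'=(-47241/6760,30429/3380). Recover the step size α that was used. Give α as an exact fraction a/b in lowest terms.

F_att = 5/4·(g−p) = 5/4·(1,0) = (1.2500,0.0000)
o1: d²=26 ≤ ρ²=31; F_rep = 9·(-5,1)/26² = (-0.0666,0.0133)
o2: d²=68 > ρ²=31 → inactive
o3: d²=4 ≤ ρ²=31; F_rep = 9·(-2,0)/4² = (-1.1250,0.0000)
o4: d²=73 > ρ²=31 → inactive
F = F_att + ΣF_rep = (0.0584,0.0133)
Δp = p'−p = (0.0117,0.0027); α = Δx/Fx = (79/6760) / (79/1352) = 1/5
check: Δy/Fy = (9/3380) / (9/676) = 1/5 ✓

α = 1/5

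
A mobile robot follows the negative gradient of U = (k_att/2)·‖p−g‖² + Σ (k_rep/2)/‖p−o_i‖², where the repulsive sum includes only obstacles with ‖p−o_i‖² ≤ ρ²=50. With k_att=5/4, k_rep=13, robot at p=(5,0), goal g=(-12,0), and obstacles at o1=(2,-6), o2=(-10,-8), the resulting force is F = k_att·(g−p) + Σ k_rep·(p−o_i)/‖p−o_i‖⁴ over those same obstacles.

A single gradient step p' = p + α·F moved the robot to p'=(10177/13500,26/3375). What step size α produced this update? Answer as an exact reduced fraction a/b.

F_att = 5/4·(g−p) = 5/4·(-17,0) = (-21.2500,0.0000)
o1: d²=45 ≤ ρ²=50; F_rep = 13·(3,6)/45² = (0.0193,0.0385)
o2: d²=289 > ρ²=50 → inactive
F = F_att + ΣF_rep = (-21.2307,0.0385)
Δp = p'−p = (-4.2461,0.0077); α = Δx/Fx = (-57323/13500) / (-57323/2700) = 1/5
check: Δy/Fy = (26/3375) / (26/675) = 1/5 ✓

α = 1/5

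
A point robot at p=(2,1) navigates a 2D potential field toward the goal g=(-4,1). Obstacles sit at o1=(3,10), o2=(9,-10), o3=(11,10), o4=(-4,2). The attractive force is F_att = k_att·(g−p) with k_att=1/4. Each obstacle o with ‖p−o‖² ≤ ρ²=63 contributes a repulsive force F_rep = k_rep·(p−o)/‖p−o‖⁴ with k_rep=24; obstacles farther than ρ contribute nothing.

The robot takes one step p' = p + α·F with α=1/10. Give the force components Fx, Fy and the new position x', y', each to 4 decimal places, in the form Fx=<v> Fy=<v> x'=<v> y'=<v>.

Fx=-1.3948 Fy=-0.0175 x'=1.8605 y'=0.9982

F_att = 1/4·(g−p) = 1/4·(-6,0) = (-1.5000,0.0000)
o1: d²=82 > ρ²=63 → inactive
o2: d²=170 > ρ²=63 → inactive
o3: d²=162 > ρ²=63 → inactive
o4: d²=37 ≤ ρ²=63; F_rep = 24·(6,-1)/37² = (0.1052,-0.0175)
F = F_att + ΣF_rep = (-1.3948,-0.0175)
p' = p + 1/10·F = (1.8605,0.9982)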